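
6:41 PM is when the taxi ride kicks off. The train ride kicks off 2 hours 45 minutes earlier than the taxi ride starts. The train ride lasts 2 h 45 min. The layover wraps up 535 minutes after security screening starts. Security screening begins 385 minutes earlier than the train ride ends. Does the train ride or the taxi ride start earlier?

The train ride starts at 6:41 PM − 165 min = 3:56 PM.
The train ride starts at 3:56 PM and the taxi ride starts at 6:41 PM, so the train ride is first.

the train ride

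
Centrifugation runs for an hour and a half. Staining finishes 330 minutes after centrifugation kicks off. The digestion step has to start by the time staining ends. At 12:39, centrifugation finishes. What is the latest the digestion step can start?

16:39

Centrifugation starts at 12:39 − 90 min = 11:09.
Staining ends at 11:09 + 330 min = 16:39.
The digestion step is bounded by staining, so the latest it can start is 16:39.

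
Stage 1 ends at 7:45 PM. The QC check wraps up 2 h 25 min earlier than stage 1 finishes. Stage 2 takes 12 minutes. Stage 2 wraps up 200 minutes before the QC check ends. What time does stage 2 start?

The QC check ends at 7:45 PM − 145 min = 5:20 PM.
Stage 2 ends at 5:20 PM − 200 min = 2:00 PM.
Stage 2 starts at 2:00 PM − 12 min = 1:48 PM.

1:48 PM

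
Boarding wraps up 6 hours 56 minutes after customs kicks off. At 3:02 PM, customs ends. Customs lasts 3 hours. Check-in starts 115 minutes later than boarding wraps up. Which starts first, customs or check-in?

Customs starts at 3:02 PM − 180 min = 12:02 PM.
Boarding ends at 12:02 PM + 416 min = 6:58 PM.
Check-in starts at 6:58 PM + 115 min = 8:53 PM.
Customs starts at 12:02 PM and check-in starts at 8:53 PM, so customs is first.

customs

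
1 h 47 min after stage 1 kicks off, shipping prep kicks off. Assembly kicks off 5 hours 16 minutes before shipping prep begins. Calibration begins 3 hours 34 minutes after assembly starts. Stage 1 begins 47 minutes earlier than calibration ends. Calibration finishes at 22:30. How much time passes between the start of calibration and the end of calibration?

Stage 1 starts at 22:30 − 47 min = 21:43.
Shipping prep starts at 21:43 + 107 min = 23:30.
Assembly starts at 23:30 − 316 min = 18:14.
Calibration starts at 18:14 + 214 min = 21:48.
From 21:48 to 22:30 is 42 minutes.

42 minutes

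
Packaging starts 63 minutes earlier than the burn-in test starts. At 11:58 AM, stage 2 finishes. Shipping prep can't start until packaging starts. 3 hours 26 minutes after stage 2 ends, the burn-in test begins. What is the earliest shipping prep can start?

The burn-in test starts at 11:58 AM + 206 min = 3:24 PM.
Packaging starts at 3:24 PM − 63 min = 2:21 PM.
Shipping prep is bounded by packaging, so the earliest it can start is 2:21 PM.

2:21 PM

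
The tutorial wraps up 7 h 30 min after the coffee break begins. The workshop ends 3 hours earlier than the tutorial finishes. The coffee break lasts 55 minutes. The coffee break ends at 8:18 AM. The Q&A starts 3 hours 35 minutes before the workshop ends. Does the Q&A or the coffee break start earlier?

the coffee break

The coffee break starts at 8:18 AM − 55 min = 7:23 AM.
The tutorial ends at 7:23 AM + 450 min = 2:53 PM.
The workshop ends at 2:53 PM − 180 min = 11:53 AM.
The Q&A starts at 11:53 AM − 215 min = 8:18 AM.
The Q&A starts at 8:18 AM and the coffee break starts at 7:23 AM, so the coffee break is first.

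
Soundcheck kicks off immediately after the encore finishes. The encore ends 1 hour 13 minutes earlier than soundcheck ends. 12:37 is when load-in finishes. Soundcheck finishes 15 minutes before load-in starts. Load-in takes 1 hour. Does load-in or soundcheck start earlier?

soundcheck

Load-in starts at 12:37 − 60 min = 11:37.
Soundcheck ends at 11:37 − 15 min = 11:22.
The encore ends at 11:22 − 73 min = 10:09.
So soundcheck starts at 10:09.
Load-in starts at 11:37 and soundcheck starts at 10:09, so soundcheck is first.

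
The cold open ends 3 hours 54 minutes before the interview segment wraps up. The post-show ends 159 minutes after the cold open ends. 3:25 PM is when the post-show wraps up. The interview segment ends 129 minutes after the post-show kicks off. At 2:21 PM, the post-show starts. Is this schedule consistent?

The interview segment ends at 2:21 PM + 129 min = 4:30 PM.
The cold open ends at 4:30 PM − 234 min = 12:36 PM.
The post-show ends at 12:36 PM + 159 min = 3:15 PM.
But the post-show is also said to end at 3:25 PM — a 10-minute conflict.

No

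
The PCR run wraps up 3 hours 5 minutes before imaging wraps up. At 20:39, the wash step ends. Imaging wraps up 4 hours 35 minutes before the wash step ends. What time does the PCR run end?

12:59

Imaging ends at 20:39 − 275 min = 16:04.
The PCR run ends at 16:04 − 185 min = 12:59.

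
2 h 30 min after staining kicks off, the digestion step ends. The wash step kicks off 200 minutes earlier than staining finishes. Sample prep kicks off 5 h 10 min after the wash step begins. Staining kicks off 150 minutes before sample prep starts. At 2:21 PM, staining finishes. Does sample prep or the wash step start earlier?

the wash step

The wash step starts at 2:21 PM − 200 min = 11:01 AM.
Sample prep starts at 11:01 AM + 310 min = 4:11 PM.
Sample prep starts at 4:11 PM and the wash step starts at 11:01 AM, so the wash step is first.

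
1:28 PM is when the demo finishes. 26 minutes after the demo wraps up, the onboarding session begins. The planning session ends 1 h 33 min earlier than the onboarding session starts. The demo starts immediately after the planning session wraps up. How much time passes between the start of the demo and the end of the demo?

The onboarding session starts at 1:28 PM + 26 min = 1:54 PM.
The planning session ends at 1:54 PM − 93 min = 12:21 PM.
So the demo starts at 12:21 PM.
From 12:21 PM to 1:28 PM is 67 minutes.

67 minutes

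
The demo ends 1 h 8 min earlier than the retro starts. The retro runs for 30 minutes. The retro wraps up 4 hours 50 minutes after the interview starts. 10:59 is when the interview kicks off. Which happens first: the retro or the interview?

The retro ends at 10:59 + 290 min = 15:49.
The retro starts at 15:49 − 30 min = 15:19.
The retro starts at 15:19 and the interview starts at 10:59, so the interview is first.

the interview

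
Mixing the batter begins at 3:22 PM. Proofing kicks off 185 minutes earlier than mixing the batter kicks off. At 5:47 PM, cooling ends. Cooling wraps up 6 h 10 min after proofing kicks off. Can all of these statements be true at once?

Proofing starts at 3:22 PM − 185 min = 12:17 PM.
Cooling ends at 12:17 PM + 370 min = 6:27 PM.
But cooling is also said to end at 5:47 PM — a 40-minute conflict.

No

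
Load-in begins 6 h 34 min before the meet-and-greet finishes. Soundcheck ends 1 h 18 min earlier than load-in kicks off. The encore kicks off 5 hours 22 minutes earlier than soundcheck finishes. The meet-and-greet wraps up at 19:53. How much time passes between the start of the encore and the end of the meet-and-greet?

13 h 14 min

Load-in starts at 19:53 − 394 min = 13:19.
Soundcheck ends at 13:19 − 78 min = 12:01.
The encore starts at 12:01 − 322 min = 06:39.
From 06:39 to 19:53 is 13 h 14 min.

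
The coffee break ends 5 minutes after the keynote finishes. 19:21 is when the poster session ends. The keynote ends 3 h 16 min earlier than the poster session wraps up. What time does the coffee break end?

The keynote ends at 19:21 − 196 min = 16:05.
The coffee break ends at 16:05 + 5 min = 16:10.

16:10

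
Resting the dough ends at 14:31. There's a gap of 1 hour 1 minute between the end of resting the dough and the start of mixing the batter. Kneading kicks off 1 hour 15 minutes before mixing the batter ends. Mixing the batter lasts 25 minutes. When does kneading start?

Mixing the batter starts at 14:31 + 61 min = 15:32.
Mixing the batter ends at 15:32 + 25 min = 15:57.
Kneading starts at 15:57 − 75 min = 14:42.

14:42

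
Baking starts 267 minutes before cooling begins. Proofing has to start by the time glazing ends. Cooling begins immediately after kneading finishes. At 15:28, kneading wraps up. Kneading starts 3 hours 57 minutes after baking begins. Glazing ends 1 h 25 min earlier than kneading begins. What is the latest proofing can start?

Cooling starts at 15:28.
Baking starts at 15:28 − 267 min = 11:01.
Kneading starts at 11:01 + 237 min = 14:58.
Glazing ends at 14:58 − 85 min = 13:33.
Proofing is bounded by glazing, so the latest it can start is 13:33.

13:33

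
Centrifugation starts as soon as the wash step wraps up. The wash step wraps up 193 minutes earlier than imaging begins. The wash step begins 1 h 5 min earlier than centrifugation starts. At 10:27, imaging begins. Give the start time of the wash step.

The wash step ends at 10:27 − 193 min = 07:14.
So centrifugation starts at 07:14.
The wash step starts at 07:14 − 65 min = 06:09.

06:09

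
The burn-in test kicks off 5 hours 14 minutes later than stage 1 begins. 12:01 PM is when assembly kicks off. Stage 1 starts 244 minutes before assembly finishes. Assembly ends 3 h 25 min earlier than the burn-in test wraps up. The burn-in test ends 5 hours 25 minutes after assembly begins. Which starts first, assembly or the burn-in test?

assembly

The burn-in test ends at 12:01 PM + 325 min = 5:26 PM.
Assembly ends at 5:26 PM − 205 min = 2:01 PM.
Stage 1 starts at 2:01 PM − 244 min = 9:57 AM.
The burn-in test starts at 9:57 AM + 314 min = 3:11 PM.
Assembly starts at 12:01 PM and the burn-in test starts at 3:11 PM, so assembly is first.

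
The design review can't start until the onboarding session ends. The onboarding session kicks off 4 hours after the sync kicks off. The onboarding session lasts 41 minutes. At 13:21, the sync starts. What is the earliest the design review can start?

The onboarding session starts at 13:21 + 240 min = 17:21.
The onboarding session ends at 17:21 + 41 min = 18:02.
The design review is bounded by the onboarding session, so the earliest it can start is 18:02.

18:02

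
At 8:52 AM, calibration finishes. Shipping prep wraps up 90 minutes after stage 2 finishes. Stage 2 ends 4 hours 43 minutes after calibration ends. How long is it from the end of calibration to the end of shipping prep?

373 minutes

Stage 2 ends at 8:52 AM + 283 min = 1:35 PM.
Shipping prep ends at 1:35 PM + 90 min = 3:05 PM.
From 8:52 AM to 3:05 PM is 373 minutes.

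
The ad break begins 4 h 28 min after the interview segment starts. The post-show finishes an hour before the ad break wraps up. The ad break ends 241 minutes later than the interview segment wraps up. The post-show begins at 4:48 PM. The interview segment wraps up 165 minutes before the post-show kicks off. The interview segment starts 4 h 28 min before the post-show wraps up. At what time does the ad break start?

The interview segment ends at 4:48 PM − 165 min = 2:03 PM.
The ad break ends at 2:03 PM + 241 min = 6:04 PM.
The post-show ends at 6:04 PM − 60 min = 5:04 PM.
The interview segment starts at 5:04 PM − 268 min = 12:36 PM.
The ad break starts at 12:36 PM + 268 min = 5:04 PM.

5:04 PM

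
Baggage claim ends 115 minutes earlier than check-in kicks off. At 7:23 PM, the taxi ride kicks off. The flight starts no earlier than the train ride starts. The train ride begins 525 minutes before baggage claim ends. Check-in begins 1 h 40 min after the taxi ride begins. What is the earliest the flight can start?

10:23 AM

Check-in starts at 7:23 PM + 100 min = 9:03 PM.
Baggage claim ends at 9:03 PM − 115 min = 7:08 PM.
The train ride starts at 7:08 PM − 525 min = 10:23 AM.
The flight is bounded by the train ride, so the earliest it can start is 10:23 AM.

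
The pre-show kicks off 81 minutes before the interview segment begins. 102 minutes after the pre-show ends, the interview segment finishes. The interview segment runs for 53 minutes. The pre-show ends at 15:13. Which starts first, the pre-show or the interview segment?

the pre-show

The interview segment ends at 15:13 + 102 min = 16:55.
The interview segment starts at 16:55 − 53 min = 16:02.
The pre-show starts at 16:02 − 81 min = 14:41.
The pre-show starts at 14:41 and the interview segment starts at 16:02, so the pre-show is first.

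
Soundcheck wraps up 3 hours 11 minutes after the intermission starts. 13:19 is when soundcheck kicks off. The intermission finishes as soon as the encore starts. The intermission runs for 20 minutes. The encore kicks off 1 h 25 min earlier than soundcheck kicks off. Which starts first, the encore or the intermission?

The encore starts at 13:19 − 85 min = 11:54.
So the intermission ends at 11:54.
The intermission starts at 11:54 − 20 min = 11:34.
The encore starts at 11:54 and the intermission starts at 11:34, so the intermission is first.

the intermission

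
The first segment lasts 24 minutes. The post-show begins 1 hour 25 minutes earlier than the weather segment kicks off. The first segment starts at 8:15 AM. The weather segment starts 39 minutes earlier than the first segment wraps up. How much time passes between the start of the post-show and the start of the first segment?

The first segment ends at 8:15 AM + 24 min = 8:39 AM.
The weather segment starts at 8:39 AM − 39 min = 8:00 AM.
The post-show starts at 8:00 AM − 85 min = 6:35 AM.
From 6:35 AM to 8:15 AM is 100 minutes.

100 minutes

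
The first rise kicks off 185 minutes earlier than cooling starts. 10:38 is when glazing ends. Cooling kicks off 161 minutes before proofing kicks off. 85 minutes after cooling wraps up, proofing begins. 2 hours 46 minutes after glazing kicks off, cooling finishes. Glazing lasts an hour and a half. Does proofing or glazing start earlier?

glazing

Glazing starts at 10:38 − 90 min = 09:08.
Cooling ends at 09:08 + 166 min = 11:54.
Proofing starts at 11:54 + 85 min = 13:19.
Proofing starts at 13:19 and glazing starts at 09:08, so glazing is first.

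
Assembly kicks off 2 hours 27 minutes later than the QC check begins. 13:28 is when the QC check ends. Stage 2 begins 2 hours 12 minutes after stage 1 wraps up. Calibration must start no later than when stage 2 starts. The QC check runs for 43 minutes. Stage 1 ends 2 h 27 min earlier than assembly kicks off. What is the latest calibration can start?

The QC check starts at 13:28 − 43 min = 12:45.
Assembly starts at 12:45 + 147 min = 15:12.
Stage 1 ends at 15:12 − 147 min = 12:45.
Stage 2 starts at 12:45 + 132 min = 14:57.
Calibration is bounded by stage 2, so the latest it can start is 14:57.

14:57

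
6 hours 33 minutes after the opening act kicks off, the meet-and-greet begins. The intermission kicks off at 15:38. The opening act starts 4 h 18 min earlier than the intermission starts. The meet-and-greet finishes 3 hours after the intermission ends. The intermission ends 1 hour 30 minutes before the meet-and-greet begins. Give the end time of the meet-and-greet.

The opening act starts at 15:38 − 258 min = 11:20.
The meet-and-greet starts at 11:20 + 393 min = 17:53.
The intermission ends at 17:53 − 90 min = 16:23.
The meet-and-greet ends at 16:23 + 180 min = 19:23.

19:23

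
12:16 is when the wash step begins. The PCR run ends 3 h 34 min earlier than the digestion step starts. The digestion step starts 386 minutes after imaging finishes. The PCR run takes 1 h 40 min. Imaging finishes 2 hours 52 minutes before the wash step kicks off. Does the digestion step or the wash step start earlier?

Imaging ends at 12:16 − 172 min = 09:24.
The digestion step starts at 09:24 + 386 min = 15:50.
The digestion step starts at 15:50 and the wash step starts at 12:16, so the wash step is first.

the wash step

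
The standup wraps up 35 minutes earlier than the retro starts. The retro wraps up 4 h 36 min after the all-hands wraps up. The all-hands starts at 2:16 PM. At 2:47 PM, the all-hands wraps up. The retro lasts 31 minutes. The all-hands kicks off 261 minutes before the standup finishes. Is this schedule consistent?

The retro ends at 2:47 PM + 276 min = 7:23 PM.
The retro starts at 7:23 PM − 31 min = 6:52 PM.
The standup ends at 6:52 PM − 35 min = 6:17 PM.
The all-hands starts at 6:17 PM − 261 min = 1:56 PM.
But the all-hands is also said to start at 2:16 PM — a 20-minute conflict.

No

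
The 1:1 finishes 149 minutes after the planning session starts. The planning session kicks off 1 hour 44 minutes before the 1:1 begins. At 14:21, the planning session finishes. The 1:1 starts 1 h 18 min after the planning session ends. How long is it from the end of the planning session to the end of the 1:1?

The 1:1 starts at 14:21 + 78 min = 15:39.
The planning session starts at 15:39 − 104 min = 13:55.
The 1:1 ends at 13:55 + 149 min = 16:24.
From 14:21 to 16:24 is 123 minutes.

123 minutes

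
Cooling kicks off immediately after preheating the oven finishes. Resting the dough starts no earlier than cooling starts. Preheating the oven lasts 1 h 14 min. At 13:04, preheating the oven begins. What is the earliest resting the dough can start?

Preheating the oven ends at 13:04 + 74 min = 14:18.
So cooling starts at 14:18.
Resting the dough is bounded by cooling, so the earliest it can start is 14:18.

14:18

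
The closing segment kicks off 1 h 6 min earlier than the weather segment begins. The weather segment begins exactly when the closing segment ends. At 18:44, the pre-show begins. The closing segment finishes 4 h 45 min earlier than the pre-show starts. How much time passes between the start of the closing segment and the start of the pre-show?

The closing segment ends at 18:44 − 285 min = 13:59.
So the weather segment starts at 13:59.
The closing segment starts at 13:59 − 66 min = 12:53.
From 12:53 to 18:44 is 351 minutes.

351 minutes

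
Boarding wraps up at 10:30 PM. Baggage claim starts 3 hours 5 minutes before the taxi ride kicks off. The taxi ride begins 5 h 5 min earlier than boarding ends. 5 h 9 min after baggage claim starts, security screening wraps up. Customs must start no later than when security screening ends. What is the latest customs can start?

The taxi ride starts at 10:30 PM − 305 min = 5:25 PM.
Baggage claim starts at 5:25 PM − 185 min = 2:20 PM.
Security screening ends at 2:20 PM + 309 min = 7:29 PM.
Customs is bounded by security screening, so the latest it can start is 7:29 PM.

7:29 PM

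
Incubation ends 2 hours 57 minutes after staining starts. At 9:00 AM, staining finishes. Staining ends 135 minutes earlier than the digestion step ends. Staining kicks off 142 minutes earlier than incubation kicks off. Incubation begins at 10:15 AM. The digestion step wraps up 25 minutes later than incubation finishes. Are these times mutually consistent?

Yes

Staining starts at 10:15 AM − 142 min = 7:53 AM.
Incubation ends at 7:53 AM + 177 min = 10:50 AM.
The digestion step ends at 10:50 AM + 25 min = 11:15 AM.
Staining ends at 11:15 AM − 135 min = 9:00 AM.
That matches the stated 9:00 AM, so the schedule is consistent.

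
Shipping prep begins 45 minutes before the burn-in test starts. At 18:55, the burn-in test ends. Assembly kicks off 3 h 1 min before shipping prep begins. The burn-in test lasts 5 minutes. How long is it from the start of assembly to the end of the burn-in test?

The burn-in test starts at 18:55 − 5 min = 18:50.
Shipping prep starts at 18:50 − 45 min = 18:05.
Assembly starts at 18:05 − 181 min = 15:04.
From 15:04 to 18:55 is 231 minutes.

231 minutes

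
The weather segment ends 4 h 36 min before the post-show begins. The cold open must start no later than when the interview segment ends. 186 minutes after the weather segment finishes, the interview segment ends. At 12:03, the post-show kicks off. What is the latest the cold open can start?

The weather segment ends at 12:03 − 276 min = 07:27.
The interview segment ends at 07:27 + 186 min = 10:33.
The cold open is bounded by the interview segment, so the latest it can start is 10:33.

10:33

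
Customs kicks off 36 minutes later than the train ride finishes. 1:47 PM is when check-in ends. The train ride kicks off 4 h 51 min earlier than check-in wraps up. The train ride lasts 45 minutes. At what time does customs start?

10:17 AM

The train ride starts at 1:47 PM − 291 min = 8:56 AM.
The train ride ends at 8:56 AM + 45 min = 9:41 AM.
Customs starts at 9:41 AM + 36 min = 10:17 AM.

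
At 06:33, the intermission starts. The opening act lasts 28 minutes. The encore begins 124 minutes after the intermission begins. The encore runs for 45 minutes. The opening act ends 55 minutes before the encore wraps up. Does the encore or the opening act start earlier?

The encore starts at 06:33 + 124 min = 08:37.
The encore ends at 08:37 + 45 min = 09:22.
The opening act ends at 09:22 − 55 min = 08:27.
The opening act starts at 08:27 − 28 min = 07:59.
The encore starts at 08:37 and the opening act starts at 07:59, so the opening act is first.

the opening act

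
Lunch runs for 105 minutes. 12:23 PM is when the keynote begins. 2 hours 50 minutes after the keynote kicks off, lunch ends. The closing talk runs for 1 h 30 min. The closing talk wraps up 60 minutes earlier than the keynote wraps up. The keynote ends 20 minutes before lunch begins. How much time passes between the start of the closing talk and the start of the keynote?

1 h 45 min

Lunch ends at 12:23 PM + 170 min = 3:13 PM.
Lunch starts at 3:13 PM − 105 min = 1:28 PM.
The keynote ends at 1:28 PM − 20 min = 1:08 PM.
The closing talk ends at 1:08 PM − 60 min = 12:08 PM.
The closing talk starts at 12:08 PM − 90 min = 10:38 AM.
From 10:38 AM to 12:23 PM is 1 h 45 min.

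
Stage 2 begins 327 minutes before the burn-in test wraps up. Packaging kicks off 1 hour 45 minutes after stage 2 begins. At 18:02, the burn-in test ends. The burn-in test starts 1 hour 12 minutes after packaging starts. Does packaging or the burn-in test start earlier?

packaging

Stage 2 starts at 18:02 − 327 min = 12:35.
Packaging starts at 12:35 + 105 min = 14:20.
The burn-in test starts at 14:20 + 72 min = 15:32.
Packaging starts at 14:20 and the burn-in test starts at 15:32, so packaging is first.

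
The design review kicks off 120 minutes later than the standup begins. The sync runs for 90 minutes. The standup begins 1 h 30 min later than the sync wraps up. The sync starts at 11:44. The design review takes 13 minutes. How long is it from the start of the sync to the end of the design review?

The sync ends at 11:44 + 90 min = 13:14.
The standup starts at 13:14 + 90 min = 14:44.
The design review starts at 14:44 + 120 min = 16:44.
The design review ends at 16:44 + 13 min = 16:57.
From 11:44 to 16:57 is 313 minutes.

313 minutes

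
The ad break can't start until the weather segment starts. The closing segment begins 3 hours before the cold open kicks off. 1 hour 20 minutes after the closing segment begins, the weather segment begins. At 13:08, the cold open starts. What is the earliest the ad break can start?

The closing segment starts at 13:08 − 180 min = 10:08.
The weather segment starts at 10:08 + 80 min = 11:28.
The ad break is bounded by the weather segment, so the earliest it can start is 11:28.

11:28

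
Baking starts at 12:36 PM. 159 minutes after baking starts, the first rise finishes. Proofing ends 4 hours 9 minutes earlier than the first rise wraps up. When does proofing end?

The first rise ends at 12:36 PM + 159 min = 3:15 PM.
Proofing ends at 3:15 PM − 249 min = 11:06 AM.

11:06 AM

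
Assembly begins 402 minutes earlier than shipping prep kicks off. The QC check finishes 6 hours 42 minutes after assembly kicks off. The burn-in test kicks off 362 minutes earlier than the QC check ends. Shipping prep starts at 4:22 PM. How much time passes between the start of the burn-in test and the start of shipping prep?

6 h 2 min

Assembly starts at 4:22 PM − 402 min = 9:40 AM.
The QC check ends at 9:40 AM + 402 min = 4:22 PM.
The burn-in test starts at 4:22 PM − 362 min = 10:20 AM.
From 10:20 AM to 4:22 PM is 6 h 2 min.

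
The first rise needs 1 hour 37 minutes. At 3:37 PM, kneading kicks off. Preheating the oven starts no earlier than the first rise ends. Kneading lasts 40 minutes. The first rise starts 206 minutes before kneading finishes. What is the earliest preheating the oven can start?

Kneading ends at 3:37 PM + 40 min = 4:17 PM.
The first rise starts at 4:17 PM − 206 min = 12:51 PM.
The first rise ends at 12:51 PM + 97 min = 2:28 PM.
Preheating the oven is bounded by the first rise, so the earliest it can start is 2:28 PM.

2:28 PM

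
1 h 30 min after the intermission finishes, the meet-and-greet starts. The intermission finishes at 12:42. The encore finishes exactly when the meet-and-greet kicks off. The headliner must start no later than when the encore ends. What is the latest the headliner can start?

14:12

The meet-and-greet starts at 12:42 + 90 min = 14:12.
So the encore ends at 14:12.
The headliner is bounded by the encore, so the latest it can start is 14:12.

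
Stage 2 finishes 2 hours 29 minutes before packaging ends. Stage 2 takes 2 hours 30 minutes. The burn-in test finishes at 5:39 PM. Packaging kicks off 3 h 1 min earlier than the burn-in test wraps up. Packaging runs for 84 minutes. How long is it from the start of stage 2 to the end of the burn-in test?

Packaging starts at 5:39 PM − 181 min = 2:38 PM.
Packaging ends at 2:38 PM + 84 min = 4:02 PM.
Stage 2 ends at 4:02 PM − 149 min = 1:33 PM.
Stage 2 starts at 1:33 PM − 150 min = 11:03 AM.
From 11:03 AM to 5:39 PM is 6 hours 36 minutes.

6 hours 36 minutes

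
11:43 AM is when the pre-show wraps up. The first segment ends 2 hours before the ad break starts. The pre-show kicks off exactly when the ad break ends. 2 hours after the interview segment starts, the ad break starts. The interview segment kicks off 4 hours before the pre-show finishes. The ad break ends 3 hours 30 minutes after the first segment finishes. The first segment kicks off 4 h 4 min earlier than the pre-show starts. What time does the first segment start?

The interview segment starts at 11:43 AM − 240 min = 7:43 AM.
The ad break starts at 7:43 AM + 120 min = 9:43 AM.
The first segment ends at 9:43 AM − 120 min = 7:43 AM.
The ad break ends at 7:43 AM + 210 min = 11:13 AM.
So the pre-show starts at 11:13 AM.
The first segment starts at 11:13 AM − 244 min = 7:09 AM.

7:09 AM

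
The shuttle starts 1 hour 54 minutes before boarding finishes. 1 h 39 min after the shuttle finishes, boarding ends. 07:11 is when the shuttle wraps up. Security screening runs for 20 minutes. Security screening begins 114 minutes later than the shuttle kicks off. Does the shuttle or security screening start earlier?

the shuttle

Boarding ends at 07:11 + 99 min = 08:50.
The shuttle starts at 08:50 − 114 min = 06:56.
Security screening starts at 06:56 + 114 min = 08:50.
The shuttle starts at 06:56 and security screening starts at 08:50, so the shuttle is first.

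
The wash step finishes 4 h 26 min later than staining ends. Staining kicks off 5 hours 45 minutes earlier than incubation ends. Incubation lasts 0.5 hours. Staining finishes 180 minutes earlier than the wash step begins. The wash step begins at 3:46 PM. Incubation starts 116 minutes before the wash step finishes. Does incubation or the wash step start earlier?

Staining ends at 3:46 PM − 180 min = 12:46 PM.
The wash step ends at 12:46 PM + 266 min = 5:12 PM.
Incubation starts at 5:12 PM − 116 min = 3:16 PM.
Incubation starts at 3:16 PM and the wash step starts at 3:46 PM, so incubation is first.

incubation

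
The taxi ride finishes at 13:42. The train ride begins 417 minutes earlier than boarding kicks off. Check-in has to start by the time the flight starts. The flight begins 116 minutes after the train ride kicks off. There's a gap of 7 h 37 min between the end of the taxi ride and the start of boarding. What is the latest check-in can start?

16:18

Boarding starts at 13:42 + 457 min = 21:19.
The train ride starts at 21:19 − 417 min = 14:22.
The flight starts at 14:22 + 116 min = 16:18.
Check-in is bounded by the flight, so the latest it can start is 16:18.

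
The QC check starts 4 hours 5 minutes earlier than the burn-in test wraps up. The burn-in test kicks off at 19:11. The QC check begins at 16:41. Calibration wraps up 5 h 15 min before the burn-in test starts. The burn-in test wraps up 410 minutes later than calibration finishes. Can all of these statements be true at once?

Calibration ends at 19:11 − 315 min = 13:56.
The burn-in test ends at 13:56 + 410 min = 20:46.
The QC check starts at 20:46 − 245 min = 16:41.
That matches the stated 16:41, so the schedule is consistent.

Yes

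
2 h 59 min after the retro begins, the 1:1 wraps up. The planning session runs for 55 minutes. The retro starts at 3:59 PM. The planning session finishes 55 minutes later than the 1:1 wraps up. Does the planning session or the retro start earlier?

The 1:1 ends at 3:59 PM + 179 min = 6:58 PM.
The planning session ends at 6:58 PM + 55 min = 7:53 PM.
The planning session starts at 7:53 PM − 55 min = 6:58 PM.
The planning session starts at 6:58 PM and the retro starts at 3:59 PM, so the retro is first.

the retro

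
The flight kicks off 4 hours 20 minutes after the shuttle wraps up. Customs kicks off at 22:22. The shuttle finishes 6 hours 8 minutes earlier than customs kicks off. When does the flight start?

20:34

The shuttle ends at 22:22 − 368 min = 16:14.
The flight starts at 16:14 + 260 min = 20:34.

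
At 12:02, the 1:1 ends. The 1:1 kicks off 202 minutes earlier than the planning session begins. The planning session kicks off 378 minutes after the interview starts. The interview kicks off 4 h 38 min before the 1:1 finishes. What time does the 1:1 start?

The interview starts at 12:02 − 278 min = 07:24.
The planning session starts at 07:24 + 378 min = 13:42.
The 1:1 starts at 13:42 − 202 min = 10:20.

10:20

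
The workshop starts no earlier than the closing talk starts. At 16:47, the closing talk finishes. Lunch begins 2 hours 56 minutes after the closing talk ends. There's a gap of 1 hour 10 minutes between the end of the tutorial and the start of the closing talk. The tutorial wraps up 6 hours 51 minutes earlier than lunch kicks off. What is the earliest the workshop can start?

Lunch starts at 16:47 + 176 min = 19:43.
The tutorial ends at 19:43 − 411 min = 12:52.
The closing talk starts at 12:52 + 70 min = 14:02.
The workshop is bounded by the closing talk, so the earliest it can start is 14:02.

14:02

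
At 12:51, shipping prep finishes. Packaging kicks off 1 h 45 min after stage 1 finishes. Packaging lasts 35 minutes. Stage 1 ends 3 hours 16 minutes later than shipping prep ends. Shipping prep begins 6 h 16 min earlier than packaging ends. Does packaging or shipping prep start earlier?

Stage 1 ends at 12:51 + 196 min = 16:07.
Packaging starts at 16:07 + 105 min = 17:52.
Packaging ends at 17:52 + 35 min = 18:27.
Shipping prep starts at 18:27 − 376 min = 12:11.
Packaging starts at 17:52 and shipping prep starts at 12:11, so shipping prep is first.

shipping prep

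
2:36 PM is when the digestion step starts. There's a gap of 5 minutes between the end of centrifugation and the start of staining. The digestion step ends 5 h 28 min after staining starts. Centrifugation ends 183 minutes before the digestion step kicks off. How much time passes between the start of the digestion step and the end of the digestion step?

Centrifugation ends at 2:36 PM − 183 min = 11:33 AM.
Staining starts at 11:33 AM + 5 min = 11:38 AM.
The digestion step ends at 11:38 AM + 328 min = 5:06 PM.
From 2:36 PM to 5:06 PM is 2 hours 30 minutes.

2 hours 30 minutes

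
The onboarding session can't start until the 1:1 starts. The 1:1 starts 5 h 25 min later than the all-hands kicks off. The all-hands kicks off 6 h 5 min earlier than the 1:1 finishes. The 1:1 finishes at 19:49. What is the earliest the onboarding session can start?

19:09

The all-hands starts at 19:49 − 365 min = 13:44.
The 1:1 starts at 13:44 + 325 min = 19:09.
The onboarding session is bounded by the 1:1, so the earliest it can start is 19:09.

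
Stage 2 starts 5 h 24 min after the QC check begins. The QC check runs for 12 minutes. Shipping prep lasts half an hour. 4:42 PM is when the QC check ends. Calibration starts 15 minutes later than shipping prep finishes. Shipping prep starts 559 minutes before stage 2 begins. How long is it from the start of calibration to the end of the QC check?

202 minutes

The QC check starts at 4:42 PM − 12 min = 4:30 PM.
Stage 2 starts at 4:30 PM + 324 min = 9:54 PM.
Shipping prep starts at 9:54 PM − 559 min = 12:35 PM.
Shipping prep ends at 12:35 PM + 30 min = 1:05 PM.
Calibration starts at 1:05 PM + 15 min = 1:20 PM.
From 1:20 PM to 4:42 PM is 202 minutes.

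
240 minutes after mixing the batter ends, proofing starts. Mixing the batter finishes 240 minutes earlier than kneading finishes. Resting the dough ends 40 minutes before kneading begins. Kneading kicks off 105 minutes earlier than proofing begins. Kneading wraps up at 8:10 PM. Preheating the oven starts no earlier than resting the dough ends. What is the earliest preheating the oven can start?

5:45 PM

Mixing the batter ends at 8:10 PM − 240 min = 4:10 PM.
Proofing starts at 4:10 PM + 240 min = 8:10 PM.
Kneading starts at 8:10 PM − 105 min = 6:25 PM.
Resting the dough ends at 6:25 PM − 40 min = 5:45 PM.
Preheating the oven is bounded by resting the dough, so the earliest it can start is 5:45 PM.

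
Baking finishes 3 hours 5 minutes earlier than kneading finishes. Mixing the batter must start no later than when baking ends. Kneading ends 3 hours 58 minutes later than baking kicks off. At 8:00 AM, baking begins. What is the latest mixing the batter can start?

8:53 AM

Kneading ends at 8:00 AM + 238 min = 11:58 AM.
Baking ends at 11:58 AM − 185 min = 8:53 AM.
Mixing the batter is bounded by baking, so the latest it can start is 8:53 AM.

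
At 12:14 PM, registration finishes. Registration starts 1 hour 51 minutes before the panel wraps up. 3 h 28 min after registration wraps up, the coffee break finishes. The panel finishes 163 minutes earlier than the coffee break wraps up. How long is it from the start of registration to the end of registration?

66 minutes

The coffee break ends at 12:14 PM + 208 min = 3:42 PM.
The panel ends at 3:42 PM − 163 min = 12:59 PM.
Registration starts at 12:59 PM − 111 min = 11:08 AM.
From 11:08 AM to 12:14 PM is 66 minutes.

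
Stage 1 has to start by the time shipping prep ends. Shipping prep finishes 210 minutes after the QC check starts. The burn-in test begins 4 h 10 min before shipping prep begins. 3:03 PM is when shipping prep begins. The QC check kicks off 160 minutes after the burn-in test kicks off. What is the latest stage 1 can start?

5:03 PM

The burn-in test starts at 3:03 PM − 250 min = 10:53 AM.
The QC check starts at 10:53 AM + 160 min = 1:33 PM.
Shipping prep ends at 1:33 PM + 210 min = 5:03 PM.
Stage 1 is bounded by shipping prep, so the latest it can start is 5:03 PM.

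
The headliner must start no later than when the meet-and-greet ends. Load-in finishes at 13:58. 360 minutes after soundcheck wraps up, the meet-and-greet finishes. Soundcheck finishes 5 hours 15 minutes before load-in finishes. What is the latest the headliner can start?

14:43

Soundcheck ends at 13:58 − 315 min = 08:43.
The meet-and-greet ends at 08:43 + 360 min = 14:43.
The headliner is bounded by the meet-and-greet, so the latest it can start is 14:43.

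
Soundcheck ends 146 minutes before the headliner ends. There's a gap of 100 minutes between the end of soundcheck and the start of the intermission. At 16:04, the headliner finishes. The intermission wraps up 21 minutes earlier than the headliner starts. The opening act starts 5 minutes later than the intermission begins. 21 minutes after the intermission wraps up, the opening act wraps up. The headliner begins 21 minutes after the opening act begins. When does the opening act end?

Soundcheck ends at 16:04 − 146 min = 13:38.
The intermission starts at 13:38 + 100 min = 15:18.
The opening act starts at 15:18 + 5 min = 15:23.
The headliner starts at 15:23 + 21 min = 15:44.
The intermission ends at 15:44 − 21 min = 15:23.
The opening act ends at 15:23 + 21 min = 15:44.

15:44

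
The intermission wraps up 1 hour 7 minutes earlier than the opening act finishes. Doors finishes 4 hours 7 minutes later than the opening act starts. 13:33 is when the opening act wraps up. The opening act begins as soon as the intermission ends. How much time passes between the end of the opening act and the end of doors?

The intermission ends at 13:33 − 67 min = 12:26.
So the opening act starts at 12:26.
Doors ends at 12:26 + 247 min = 16:33.
From 13:33 to 16:33 is 3 hours.

3 hours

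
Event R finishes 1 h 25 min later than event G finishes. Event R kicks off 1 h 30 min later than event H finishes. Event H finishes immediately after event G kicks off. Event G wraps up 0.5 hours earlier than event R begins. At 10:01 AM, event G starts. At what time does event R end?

Event H ends at 10:01 AM.
Event R starts at 10:01 AM + 90 min = 11:31 AM.
Event G ends at 11:31 AM − 30 min = 11:01 AM.
Event R ends at 11:01 AM + 85 min = 12:26 PM.

12:26 PM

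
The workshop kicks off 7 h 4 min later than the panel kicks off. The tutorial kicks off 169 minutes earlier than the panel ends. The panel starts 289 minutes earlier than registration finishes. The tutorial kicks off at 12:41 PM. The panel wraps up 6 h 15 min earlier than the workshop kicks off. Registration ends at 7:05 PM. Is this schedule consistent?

No

The panel starts at 7:05 PM − 289 min = 2:16 PM.
The workshop starts at 2:16 PM + 424 min = 9:20 PM.
The panel ends at 9:20 PM − 375 min = 3:05 PM.
The tutorial starts at 3:05 PM − 169 min = 12:16 PM.
But the tutorial is also said to start at 12:41 PM — a 25-minute conflict.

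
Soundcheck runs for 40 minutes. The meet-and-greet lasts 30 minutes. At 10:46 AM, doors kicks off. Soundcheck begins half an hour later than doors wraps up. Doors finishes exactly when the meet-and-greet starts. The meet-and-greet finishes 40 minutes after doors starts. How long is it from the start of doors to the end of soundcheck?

1 h 20 min

The meet-and-greet ends at 10:46 AM + 40 min = 11:26 AM.
The meet-and-greet starts at 11:26 AM − 30 min = 10:56 AM.
So doors ends at 10:56 AM.
Soundcheck starts at 10:56 AM + 30 min = 11:26 AM.
Soundcheck ends at 11:26 AM + 40 min = 12:06 PM.
From 10:46 AM to 12:06 PM is 1 h 20 min.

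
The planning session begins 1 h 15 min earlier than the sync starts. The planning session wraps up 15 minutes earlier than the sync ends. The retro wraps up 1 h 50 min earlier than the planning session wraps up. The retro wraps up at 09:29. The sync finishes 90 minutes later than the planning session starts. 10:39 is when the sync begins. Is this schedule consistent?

No

The planning session starts at 10:39 − 75 min = 09:24.
The sync ends at 09:24 + 90 min = 10:54.
The planning session ends at 10:54 − 15 min = 10:39.
The retro ends at 10:39 − 110 min = 08:49.
But the retro is also said to end at 09:29 — a 40-minute conflict.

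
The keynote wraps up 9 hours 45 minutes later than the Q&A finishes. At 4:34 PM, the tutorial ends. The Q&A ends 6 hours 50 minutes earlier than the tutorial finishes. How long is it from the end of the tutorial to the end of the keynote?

The Q&A ends at 4:34 PM − 410 min = 9:44 AM.
The keynote ends at 9:44 AM + 585 min = 7:29 PM.
From 4:34 PM to 7:29 PM is 2 hours 55 minutes.

2 hours 55 minutes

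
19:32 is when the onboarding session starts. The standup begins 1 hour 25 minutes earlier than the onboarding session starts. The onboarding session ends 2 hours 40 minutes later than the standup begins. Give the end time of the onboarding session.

The standup starts at 19:32 − 85 min = 18:07.
The onboarding session ends at 18:07 + 160 min = 20:47.

20:47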